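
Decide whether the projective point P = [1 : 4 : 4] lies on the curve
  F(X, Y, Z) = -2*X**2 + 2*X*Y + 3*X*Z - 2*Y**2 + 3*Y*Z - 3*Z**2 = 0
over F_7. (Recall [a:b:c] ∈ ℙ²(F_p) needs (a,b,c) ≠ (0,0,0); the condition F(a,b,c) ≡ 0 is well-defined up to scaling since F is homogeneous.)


F(1,4,4) ≡ 0 (mod 7); P is on the curve.

Evaluate F(1, 4, 4) term-by-term (mod 7).
  -2*X**2 ↦ -2·1·1·1 = -2
  2*X*Y ↦ 2·1·4·1 = 8
  3*X*Z ↦ 3·1·1·4 = 12
  -2*Y**2 ↦ -2·1·16·1 = -32
  3*Y*Z ↦ 3·1·4·4 = 48
  -3*Z**2 ↦ -3·1·1·16 = -48
Sum: F(1, 4, 4) = (-2) + (8) + (12) + (-32) + (48) + (-48) = -14.
Reducing mod 7: -14 ≡ 0 (mod 7).
Since F(a, b, c) ≡ 0 (mod 7), P lies on the curve.


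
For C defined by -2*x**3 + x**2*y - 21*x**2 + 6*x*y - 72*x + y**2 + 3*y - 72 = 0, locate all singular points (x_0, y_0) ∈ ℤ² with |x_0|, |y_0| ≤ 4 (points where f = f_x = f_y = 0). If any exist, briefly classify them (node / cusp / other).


Singular points: {(-3, 3)}; classification: cusp.

Compute partial derivatives:
  f_x = -6*x**2 + 2*x*y - 42*x + 6*y - 72.
  f_y = x**2 + 6*x + 2*y + 3.
Scan x_0 ∈ {−4, ..., 4}. For each x_0, f_y(x_0, y) is a polynomial in y; find its integer roots y ∈ {−4, ..., 4}, then test f_x and f at those candidates.
  x = -4: f_y(-4, y) = 2*y - 5; no integer root y with |y| ≤ 4.
  x = -3: f_y(-3, y) = 2*y - 6; vanishes at y ∈ {3}. (-3, 3): f_x = 0, f = 0 — SINGULAR.
  x = -2: f_y(-2, y) = 2*y - 5; no integer root y with |y| ≤ 4.
  x = -1: f_y(-1, y) = 2*y - 2; vanishes at y ∈ {1}. (-1, 1): f_x = -32 ≠ 0.
  x = 0: f_y(0, y) = 2*y + 3; no integer root y with |y| ≤ 4.
  x = 1: f_y(1, y) = 2*y + 10; no integer root y with |y| ≤ 4.
  x = 2: f_y(2, y) = 2*y + 19; no integer root y with |y| ≤ 4.
  x = 3: f_y(3, y) = 2*y + 30; no integer root y with |y| ≤ 4.
  x = 4: f_y(4, y) = 2*y + 43; no integer root y with |y| ≤ 4.
Only singular point on the grid: (-3, 3).
Classify: substitute x = -3 + u, y = 3 + v and expand: f = -2*u**3 + u**2*v + v**2.
No constant or linear terms (consistent with a singular point). Quadratic part: v**2. Cubic part: -2*u**3 + u**2*v.
The quadratic part v**2 is a perfect square, so there is a single (double) tangent line v = 0, i.e. y = 3. Restricting the cubic part to that line (v = 0) leaves -2*u**3 ≠ 0, so f is not divisible by v and the branch is v² ≈ 2*u**3 to lowest order — this is a cusp.
Classification: cusp.


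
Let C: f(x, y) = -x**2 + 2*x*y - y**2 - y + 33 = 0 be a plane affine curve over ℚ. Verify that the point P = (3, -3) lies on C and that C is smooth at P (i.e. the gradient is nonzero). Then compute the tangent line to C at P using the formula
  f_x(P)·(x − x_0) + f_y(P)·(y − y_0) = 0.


Tangent line at P: -12*x + 11*y + 69 = 0.

Step 1: f(3, -3) = 0, so P lies on C.
Step 2: partial derivatives
  f_x(x, y) = -2*x + 2*y, f_y(x, y) = 2*x - 2*y - 1.
  f_x(P) = -12, f_y(P) = 11 (gradient nonzero, so P is smooth).
Step 3: tangent line at P: -12·(x − 3) + 11·(y − -3) = 0.
Expanding: -12*x + 11*y + 69 = 0.


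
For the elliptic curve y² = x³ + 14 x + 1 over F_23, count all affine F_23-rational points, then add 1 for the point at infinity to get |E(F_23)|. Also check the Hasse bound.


Affine points = {(0, 1), (0, 22), (1, 4), (1, 19), (3, 1), (3, 22), (4, 11), (4, 12), (5, 9), (5, 14), (6, 5), (6, 18), (8, 2), (8, 21), (17, 0), (18, 6), (18, 17), (20, 1), (20, 22), (22, 3), (22, 20)}; affine count = 21; |E(F_23)| = 22.

Discriminant check: Δ ∝ 4a³ + 27b² = 4·14³ + 27·1² = 4·2744 + 27·1 ≡ 9 (mod 23). Nonzero ⇒ E is nonsingular.
For each x ∈ F_23, compute rhs = x³ + 14·x + 1 mod 23, then count y ∈ F_23 with y² ≡ rhs.
  x = 0: rhs = 1, matching y values: 1, 22 (2 points).
  x = 1: rhs = 16, matching y values: 4, 19 (2 points).
  x = 2: rhs = 14, matching y values: none (0 points).
  x = 3: rhs = 1, matching y values: 1, 22 (2 points).
  x = 4: rhs = 6, matching y values: 11, 12 (2 points).
  x = 5: rhs = 12, matching y values: 9, 14 (2 points).
  x = 6: rhs = 2, matching y values: 5, 18 (2 points).
  x = 7: rhs = 5, matching y values: none (0 points).
  x = 8: rhs = 4, matching y values: 2, 21 (2 points).
  x = 9: rhs = 5, matching y values: none (0 points).
  x = 10: rhs = 14, matching y values: none (0 points).
  x = 11: rhs = 14, matching y values: none (0 points).
  x = 12: rhs = 11, matching y values: none (0 points).
  x = 13: rhs = 11, matching y values: none (0 points).
  x = 14: rhs = 20, matching y values: none (0 points).
  x = 15: rhs = 21, matching y values: none (0 points).
  x = 16: rhs = 20, matching y values: none (0 points).
  x = 17: rhs = 0, matching y values: 0 (1 points).
  x = 18: rhs = 13, matching y values: 6, 17 (2 points).
  x = 19: rhs = 19, matching y values: none (0 points).
  x = 20: rhs = 1, matching y values: 1, 22 (2 points).
  x = 21: rhs = 11, matching y values: none (0 points).
  x = 22: rhs = 9, matching y values: 3, 20 (2 points).
Total affine count: 21.
Full point count |E(F_23)| = 21 + 1 = 22.
Hasse bound: |22 − (23+1)| = |-2| = 2 ≤ 2√23 ≈ 9.5917 ✓.


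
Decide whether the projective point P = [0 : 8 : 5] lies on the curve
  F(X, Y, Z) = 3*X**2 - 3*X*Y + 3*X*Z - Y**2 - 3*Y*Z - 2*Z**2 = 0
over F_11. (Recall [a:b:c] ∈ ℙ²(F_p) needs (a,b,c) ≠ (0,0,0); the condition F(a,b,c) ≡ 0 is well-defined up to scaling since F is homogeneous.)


F(0,8,5) ≡ 8 (mod 11); P is NOT on the curve.

Evaluate F(0, 8, 5) term-by-term (mod 11).
  3*X**2 ↦ 3·0·1·1 = 0
  -3*X*Y ↦ -3·0·8·1 = 0
  3*X*Z ↦ 3·0·1·5 = 0
  -Y**2 ↦ -1·1·64·1 = -64
  -3*Y*Z ↦ -3·1·8·5 = -120
  -2*Z**2 ↦ -2·1·1·25 = -50
Sum: F(0, 8, 5) = (0) + (0) + (0) + (-64) + (-120) + (-50) = -234.
Reducing mod 11: -234 ≡ 8 (mod 11).
Since F(a, b, c) ≡ 8 ≠ 0 (mod 11), P does NOT lie on the curve.


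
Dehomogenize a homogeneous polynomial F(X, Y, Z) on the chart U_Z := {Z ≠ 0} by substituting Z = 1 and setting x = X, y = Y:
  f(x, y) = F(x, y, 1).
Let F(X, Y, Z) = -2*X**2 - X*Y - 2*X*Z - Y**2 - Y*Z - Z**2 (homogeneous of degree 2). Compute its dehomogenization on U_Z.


f(x, y) = -2*x**2 - x*y - 2*x - y**2 - y - 1

On U_Z we set Z = 1. Each monomial c·X^i·Y^j·Z^k in F becomes c·x^i·y^j·1^k = c·x^i·y^j.
Substituting Z = 1: F(X, Y, 1) = -2*x**2 - x*y - 2*x - y**2 - y - 1.
Note: deg(f) ≤ deg(F) = 2; strict inequality happens when F is divisible by Z (lost terms).


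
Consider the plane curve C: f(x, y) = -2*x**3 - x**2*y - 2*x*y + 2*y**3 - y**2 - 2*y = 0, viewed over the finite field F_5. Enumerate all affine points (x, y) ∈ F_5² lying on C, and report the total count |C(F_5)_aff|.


Affine F_5-points: {(0, 0), (1, 2), (1, 4), (2, 1), (3, 1), (3, 3), (3, 4), (4, 4)}; count = 8.

For each of the 25 pairs (x, y) ∈ F_5², evaluate f(x, y) mod 5. Record the zeros.
  x = 0: [0↦0, 1↦4, 2↦3, 3↦4, 4↦4]  zeros at y ∈ {0}
  x = 1: [0↦3, 1↦4, 2↦0, 3↦3, 4↦0]  zeros at y ∈ {2, 4}
  x = 2: [0↦4, 1↦0, 2↦1, 3↦4, 4↦1]  zeros at y ∈ {1}
  x = 3: [0↦1, 1↦0, 2↦4, 3↦0, 4↦0]  zeros at y ∈ {1, 3, 4}
  x = 4: [0↦2, 1↦2, 2↦2, 3↦4, 4↦0]  zeros at y ∈ {4}
Collecting zeros: affine points = {(0, 0), (1, 2), (1, 4), (2, 1), (3, 1), (3, 3), (3, 4), (4, 4)}.
Total count |C(F_5)_aff| = 8.


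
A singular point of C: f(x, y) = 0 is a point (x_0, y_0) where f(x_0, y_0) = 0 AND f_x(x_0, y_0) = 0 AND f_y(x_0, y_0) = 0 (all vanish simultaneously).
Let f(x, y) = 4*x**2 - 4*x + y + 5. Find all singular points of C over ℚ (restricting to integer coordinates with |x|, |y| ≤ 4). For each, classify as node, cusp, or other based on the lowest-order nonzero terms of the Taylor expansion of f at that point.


No singular points in the scanned grid; C is smooth there.

Compute partial derivatives:
  f_x = 8*x - 4.
  f_y = 1.
f_y = 1 is a nonzero constant, so f_y never vanishes: no point (x, y) can satisfy f = f_x = f_y = 0. In particular no (x, y) ∈ {−4, ..., 4}² is singular; the curve is smooth.


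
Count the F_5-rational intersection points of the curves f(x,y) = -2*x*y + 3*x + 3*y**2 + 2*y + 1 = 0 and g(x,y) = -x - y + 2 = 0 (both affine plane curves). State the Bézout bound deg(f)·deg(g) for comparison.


Common zeros: ∅; count = 0; Bézout bound = 2.

deg(f) = 2, deg(g) = 1, so Bézout bound = 2.
Scan x ∈ F_5. For each x, list the y ∈ F_5 with f(x, y) ≡ 0 and those with g(x, y) ≡ 0 (mod 5); the common zeros in that column are the intersection.
  x = 0: f ≡ 0 at y ∈ ∅; g ≡ 0 at y ∈ {2}; common: ∅.
  x = 1: f ≡ 0 at y ∈ ∅; g ≡ 0 at y ∈ {1}; common: ∅.
  x = 2: f ≡ 0 at y ∈ {2}; g ≡ 0 at y ∈ {0}; common: ∅.
  x = 3: f ≡ 0 at y ∈ {0, 3}; g ≡ 0 at y ∈ {4}; common: ∅.
  x = 4: f ≡ 0 at y ∈ {1}; g ≡ 0 at y ∈ {3}; common: ∅.
Collecting: common zeros = ∅, so the count is 0.
Comparison with the Bézout bound: 0 ≤ 2 = deg(f)·deg(g), as expected for curves with no common component (the affine F_5-count falls short of the bound because intersections may lie at infinity, over extension fields, or carry multiplicity).


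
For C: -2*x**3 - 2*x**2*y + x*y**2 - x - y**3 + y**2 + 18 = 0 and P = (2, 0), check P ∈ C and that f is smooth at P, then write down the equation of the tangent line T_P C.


Tangent line at P: -25*x - 8*y + 50 = 0.

Step 1: f(2, 0) = 0, so P lies on C.
Step 2: partial derivatives
  f_x(x, y) = -6*x**2 - 4*x*y + y**2 - 1, f_y(x, y) = -2*x**2 + 2*x*y - 3*y**2 + 2*y.
  f_x(P) = -25, f_y(P) = -8 (gradient nonzero, so P is smooth).
Step 3: tangent line at P: -25·(x − 2) + -8·(y − 0) = 0.
Expanding: -25*x - 8*y + 50 = 0.


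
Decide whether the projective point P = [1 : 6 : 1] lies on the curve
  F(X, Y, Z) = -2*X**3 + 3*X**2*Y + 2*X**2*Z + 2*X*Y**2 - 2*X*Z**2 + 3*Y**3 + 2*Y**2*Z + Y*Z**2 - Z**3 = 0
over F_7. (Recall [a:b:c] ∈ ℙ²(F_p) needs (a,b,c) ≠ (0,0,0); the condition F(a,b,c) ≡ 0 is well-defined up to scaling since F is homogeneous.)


F(1,6,1) ≡ 1 (mod 7); P is NOT on the curve.

Evaluate F(1, 6, 1) term-by-term (mod 7).
  -2*X**3 ↦ -2·1·1·1 = -2
  3*X**2*Y ↦ 3·1·6·1 = 18
  2*X**2*Z ↦ 2·1·1·1 = 2
  2*X*Y**2 ↦ 2·1·36·1 = 72
  -2*X*Z**2 ↦ -2·1·1·1 = -2
  3*Y**3 ↦ 3·1·216·1 = 648
  2*Y**2*Z ↦ 2·1·36·1 = 72
  Y*Z**2 ↦ 1·1·6·1 = 6
  -Z**3 ↦ -1·1·1·1 = -1
Sum: F(1, 6, 1) = (-2) + (18) + (2) + (72) + (-2) + (648) + (72) + (6) + (-1) = 813.
Reducing mod 7: 813 ≡ 1 (mod 7).
Since F(a, b, c) ≡ 1 ≠ 0 (mod 7), P does NOT lie on the curve.


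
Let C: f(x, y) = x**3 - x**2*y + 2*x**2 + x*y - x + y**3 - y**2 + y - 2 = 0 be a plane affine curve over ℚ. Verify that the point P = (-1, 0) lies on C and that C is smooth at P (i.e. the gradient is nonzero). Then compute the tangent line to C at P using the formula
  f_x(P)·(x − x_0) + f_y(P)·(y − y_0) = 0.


Tangent line at P: -2*x - y - 2 = 0.

Step 1: f(-1, 0) = 0, so P lies on C.
Step 2: partial derivatives
  f_x(x, y) = 3*x**2 - 2*x*y + 4*x + y - 1, f_y(x, y) = -x**2 + x + 3*y**2 - 2*y + 1.
  f_x(P) = -2, f_y(P) = -1 (gradient nonzero, so P is smooth).
Step 3: tangent line at P: -2·(x − -1) + -1·(y − 0) = 0.
Expanding: -2*x - y - 2 = 0.


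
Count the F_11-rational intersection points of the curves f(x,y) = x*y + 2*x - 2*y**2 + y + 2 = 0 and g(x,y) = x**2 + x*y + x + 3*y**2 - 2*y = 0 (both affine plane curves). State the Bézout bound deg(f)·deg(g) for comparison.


Common zeros: {(5, 7), (10, 0)}; count = 2; Bézout bound = 4.

deg(f) = 2, deg(g) = 2, so Bézout bound = 4.
Scan x ∈ F_11. For each x, list the y ∈ F_11 with f(x, y) ≡ 0 and those with g(x, y) ≡ 0 (mod 11); the common zeros in that column are the intersection.
  x = 0: f ≡ 0 at y ∈ ∅; g ≡ 0 at y ∈ {0, 8}; common: ∅.
  x = 1: f ≡ 0 at y ∈ {2, 10}; g ≡ 0 at y ∈ ∅; common: ∅.
  x = 2: f ≡ 0 at y ∈ ∅; g ≡ 0 at y ∈ {3, 8}; common: ∅.
  x = 3: f ≡ 0 at y ∈ {5, 8}; g ≡ 0 at y ∈ {9}; common: ∅.
  x = 4: f ≡ 0 at y ∈ ∅; g ≡ 0 at y ∈ ∅; common: ∅.
  x = 5: f ≡ 0 at y ∈ {7}; g ≡ 0 at y ∈ {3, 7}; common: {7}.
  x = 6: f ≡ 0 at y ∈ ∅; g ≡ 0 at y ∈ ∅; common: ∅.
  x = 7: f ≡ 0 at y ∈ {1, 3}; g ≡ 0 at y ∈ ∅; common: ∅.
  x = 8: f ≡ 0 at y ∈ {4, 6}; g ≡ 0 at y ∈ ∅; common: ∅.
  x = 9: f ≡ 0 at y ∈ ∅; g ≡ 0 at y ∈ {7, 9}; common: ∅.
  x = 10: f ≡ 0 at y ∈ {0}; g ≡ 0 at y ∈ {0, 1}; common: {0}.
Collecting: common zeros = {(5, 7), (10, 0)}, so the count is 2.
Comparison with the Bézout bound: 2 ≤ 4 = deg(f)·deg(g), as expected for curves with no common component (the affine F_11-count falls short of the bound because intersections may lie at infinity, over extension fields, or carry multiplicity).


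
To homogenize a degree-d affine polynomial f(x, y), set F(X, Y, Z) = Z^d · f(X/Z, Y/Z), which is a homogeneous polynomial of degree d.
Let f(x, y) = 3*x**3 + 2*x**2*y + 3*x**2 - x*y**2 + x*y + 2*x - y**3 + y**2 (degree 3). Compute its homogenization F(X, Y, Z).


F(X, Y, Z) = 3*X**3 + 2*X**2*Y + 3*X**2*Z - X*Y**2 + X*Y*Z + 2*X*Z**2 - Y**3 + Y**2*Z

deg(f) = 3.
Substitute x = X/Z, y = Y/Z into f, then multiply by Z^3.
  monomial 3·x^3·y^0 ↦ 3·X^3·Y^0·Z^0.
  monomial 2·x^2·y^1 ↦ 2·X^2·Y^1·Z^0.
  monomial 3·x^2·y^0 ↦ 3·X^2·Y^0·Z^1.
  monomial -1·x^1·y^2 ↦ -1·X^1·Y^2·Z^0.
  monomial 1·x^1·y^1 ↦ 1·X^1·Y^1·Z^1.
  monomial 2·x^1·y^0 ↦ 2·X^1·Y^0·Z^2.
  monomial -1·x^0·y^3 ↦ -1·X^0·Y^3·Z^0.
  monomial 1·x^0·y^2 ↦ 1·X^0·Y^2·Z^1.
Collecting: F(X, Y, Z) = 3*X**3 + 2*X**2*Y + 3*X**2*Z - X*Y**2 + X*Y*Z + 2*X*Z**2 - Y**3 + Y**2*Z.


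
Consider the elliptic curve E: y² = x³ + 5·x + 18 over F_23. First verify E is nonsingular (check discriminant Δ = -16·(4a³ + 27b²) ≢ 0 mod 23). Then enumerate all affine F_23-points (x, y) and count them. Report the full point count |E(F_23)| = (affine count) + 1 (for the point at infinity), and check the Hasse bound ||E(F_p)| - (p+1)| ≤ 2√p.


Affine points = {(0, 8), (0, 15), (1, 1), (1, 22), (2, 6), (2, 17), (8, 8), (8, 15), (11, 1), (11, 22), (12, 9), (12, 14), (13, 7), (13, 16), (14, 7), (14, 16), (15, 8), (15, 15), (16, 10), (16, 13), (17, 5), (17, 18), (18, 11), (18, 12), (19, 7), (19, 16), (21, 0), (22, 9), (22, 14)}; affine count = 29; |E(F_23)| = 30.

Discriminant check: Δ ∝ 4a³ + 27b² = 4·5³ + 27·18² = 4·125 + 27·324 ≡ 2 (mod 23). Nonzero ⇒ E is nonsingular.
For each x ∈ F_23, compute rhs = x³ + 5·x + 18 mod 23, then count y ∈ F_23 with y² ≡ rhs.
  x = 0: rhs = 18, matching y values: 8, 15 (2 points).
  x = 1: rhs = 1, matching y values: 1, 22 (2 points).
  x = 2: rhs = 13, matching y values: 6, 17 (2 points).
  x = 3: rhs = 14, matching y values: none (0 points).
  x = 4: rhs = 10, matching y values: none (0 points).
  x = 5: rhs = 7, matching y values: none (0 points).
  x = 6: rhs = 11, matching y values: none (0 points).
  x = 7: rhs = 5, matching y values: none (0 points).
  x = 8: rhs = 18, matching y values: 8, 15 (2 points).
  x = 9: rhs = 10, matching y values: none (0 points).
  x = 10: rhs = 10, matching y values: none (0 points).
  x = 11: rhs = 1, matching y values: 1, 22 (2 points).
  x = 12: rhs = 12, matching y values: 9, 14 (2 points).
  x = 13: rhs = 3, matching y values: 7, 16 (2 points).
  x = 14: rhs = 3, matching y values: 7, 16 (2 points).
  x = 15: rhs = 18, matching y values: 8, 15 (2 points).
  x = 16: rhs = 8, matching y values: 10, 13 (2 points).
  x = 17: rhs = 2, matching y values: 5, 18 (2 points).
  x = 18: rhs = 6, matching y values: 11, 12 (2 points).
  x = 19: rhs = 3, matching y values: 7, 16 (2 points).
  x = 20: rhs = 22, matching y values: none (0 points).
  x = 21: rhs = 0, matching y values: 0 (1 points).
  x = 22: rhs = 12, matching y values: 9, 14 (2 points).
Total affine count: 29.
Full point count |E(F_23)| = 29 + 1 = 30.
Hasse bound: |30 − (23+1)| = |6| = 6 ≤ 2√23 ≈ 9.5917 ✓.


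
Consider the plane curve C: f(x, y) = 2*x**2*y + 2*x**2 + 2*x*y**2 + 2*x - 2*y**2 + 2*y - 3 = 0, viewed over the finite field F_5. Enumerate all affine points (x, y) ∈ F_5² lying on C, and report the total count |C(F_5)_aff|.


Affine F_5-points: {(0, 3), (1, 1), (3, 1), (3, 4)}; count = 4.

For each of the 25 pairs (x, y) ∈ F_5², evaluate f(x, y) mod 5. Record the zeros.
  x = 0: [0↦2, 1↦2, 2↦3, 3↦0, 4↦3]  zeros at y ∈ {3}
  x = 1: [0↦1, 1↦0, 2↦4, 3↦3, 4↦2]  zeros at y ∈ {1}
  x = 2: [0↦4, 1↦1, 2↦2, 3↦2, 4↦1]  zeros at y ∈ ∅
  x = 3: [0↦1, 1↦0, 2↦2, 3↦2, 4↦0]  zeros at y ∈ {1, 4}
  x = 4: [0↦2, 1↦2, 2↦4, 3↦3, 4↦4]  zeros at y ∈ ∅
Collecting zeros: affine points = {(0, 3), (1, 1), (3, 1), (3, 4)}.
Total count |C(F_5)_aff| = 4.


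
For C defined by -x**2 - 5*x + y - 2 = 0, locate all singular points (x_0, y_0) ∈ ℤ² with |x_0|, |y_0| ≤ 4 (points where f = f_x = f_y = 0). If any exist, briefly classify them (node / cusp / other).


No singular points in the scanned grid; C is smooth there.

Compute partial derivatives:
  f_x = -2*x - 5.
  f_y = 1.
f_y = 1 is a nonzero constant, so f_y never vanishes: no point (x, y) can satisfy f = f_x = f_y = 0. In particular no (x, y) ∈ {−4, ..., 4}² is singular; the curve is smooth.


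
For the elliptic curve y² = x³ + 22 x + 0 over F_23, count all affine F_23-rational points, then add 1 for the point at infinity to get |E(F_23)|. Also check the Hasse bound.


Affine points = {(0, 0), (1, 0), (2, 11), (2, 12), (3, 1), (3, 22), (6, 7), (6, 16), (10, 1), (10, 22), (11, 3), (11, 20), (14, 4), (14, 19), (15, 5), (15, 18), (16, 3), (16, 20), (18, 8), (18, 15), (19, 3), (19, 20), (22, 0)}; affine count = 23; |E(F_23)| = 24.

Discriminant check: Δ ∝ 4a³ + 27b² = 4·22³ + 27·0² = 4·10648 + 27·0 ≡ 19 (mod 23). Nonzero ⇒ E is nonsingular.
For each x ∈ F_23, compute rhs = x³ + 22·x + 0 mod 23, then count y ∈ F_23 with y² ≡ rhs.
  x = 0: rhs = 0, matching y values: 0 (1 points).
  x = 1: rhs = 0, matching y values: 0 (1 points).
  x = 2: rhs = 6, matching y values: 11, 12 (2 points).
  x = 3: rhs = 1, matching y values: 1, 22 (2 points).
  x = 4: rhs = 14, matching y values: none (0 points).
  x = 5: rhs = 5, matching y values: none (0 points).
  x = 6: rhs = 3, matching y values: 7, 16 (2 points).
  x = 7: rhs = 14, matching y values: none (0 points).
  x = 8: rhs = 21, matching y values: none (0 points).
  x = 9: rhs = 7, matching y values: none (0 points).
  x = 10: rhs = 1, matching y values: 1, 22 (2 points).
  x = 11: rhs = 9, matching y values: 3, 20 (2 points).
  x = 12: rhs = 14, matching y values: none (0 points).
  x = 13: rhs = 22, matching y values: none (0 points).
  x = 14: rhs = 16, matching y values: 4, 19 (2 points).
  x = 15: rhs = 2, matching y values: 5, 18 (2 points).
  x = 16: rhs = 9, matching y values: 3, 20 (2 points).
  x = 17: rhs = 20, matching y values: none (0 points).
  x = 18: rhs = 18, matching y values: 8, 15 (2 points).
  x = 19: rhs = 9, matching y values: 3, 20 (2 points).
  x = 20: rhs = 22, matching y values: none (0 points).
  x = 21: rhs = 17, matching y values: none (0 points).
  x = 22: rhs = 0, matching y values: 0 (1 points).
Total affine count: 23.
Full point count |E(F_23)| = 23 + 1 = 24.
Hasse bound: |24 − (23+1)| = |0| = 0 ≤ 2√23 ≈ 9.5917 ✓.


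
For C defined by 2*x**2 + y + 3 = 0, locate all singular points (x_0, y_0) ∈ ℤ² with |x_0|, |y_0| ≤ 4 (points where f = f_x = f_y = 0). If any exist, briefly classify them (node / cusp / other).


No singular points in the scanned grid; C is smooth there.

Compute partial derivatives:
  f_x = 4*x.
  f_y = 1.
f_y = 1 is a nonzero constant, so f_y never vanishes: no point (x, y) can satisfy f = f_x = f_y = 0. In particular no (x, y) ∈ {−4, ..., 4}² is singular; the curve is smooth.


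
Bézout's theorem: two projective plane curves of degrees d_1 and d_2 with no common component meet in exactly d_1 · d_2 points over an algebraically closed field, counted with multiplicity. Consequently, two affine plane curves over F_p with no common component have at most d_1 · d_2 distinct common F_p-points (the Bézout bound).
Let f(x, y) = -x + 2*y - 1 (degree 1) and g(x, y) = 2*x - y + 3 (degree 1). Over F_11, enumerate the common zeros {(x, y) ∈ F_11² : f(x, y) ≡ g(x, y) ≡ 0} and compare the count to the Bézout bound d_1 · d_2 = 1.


Common zeros: {(2, 7)}; count = 1; Bézout bound = 1.

deg(f) = 1, deg(g) = 1, so Bézout bound = 1.
Scan x ∈ F_11. For each x, list the y ∈ F_11 with f(x, y) ≡ 0 and those with g(x, y) ≡ 0 (mod 11); the common zeros in that column are the intersection.
  x = 0: f ≡ 0 at y ∈ {6}; g ≡ 0 at y ∈ {3}; common: ∅.
  x = 1: f ≡ 0 at y ∈ {1}; g ≡ 0 at y ∈ {5}; common: ∅.
  x = 2: f ≡ 0 at y ∈ {7}; g ≡ 0 at y ∈ {7}; common: {7}.
  x = 3: f ≡ 0 at y ∈ {2}; g ≡ 0 at y ∈ {9}; common: ∅.
  x = 4: f ≡ 0 at y ∈ {8}; g ≡ 0 at y ∈ {0}; common: ∅.
  x = 5: f ≡ 0 at y ∈ {3}; g ≡ 0 at y ∈ {2}; common: ∅.
  x = 6: f ≡ 0 at y ∈ {9}; g ≡ 0 at y ∈ {4}; common: ∅.
  x = 7: f ≡ 0 at y ∈ {4}; g ≡ 0 at y ∈ {6}; common: ∅.
  x = 8: f ≡ 0 at y ∈ {10}; g ≡ 0 at y ∈ {8}; common: ∅.
  x = 9: f ≡ 0 at y ∈ {5}; g ≡ 0 at y ∈ {10}; common: ∅.
  x = 10: f ≡ 0 at y ∈ {0}; g ≡ 0 at y ∈ {1}; common: ∅.
Collecting: common zeros = {(2, 7)}, so the count is 1.
Comparison with the Bézout bound: 1 ≤ 1 = deg(f)·deg(g), as expected for curves with no common component (the bound is attained).


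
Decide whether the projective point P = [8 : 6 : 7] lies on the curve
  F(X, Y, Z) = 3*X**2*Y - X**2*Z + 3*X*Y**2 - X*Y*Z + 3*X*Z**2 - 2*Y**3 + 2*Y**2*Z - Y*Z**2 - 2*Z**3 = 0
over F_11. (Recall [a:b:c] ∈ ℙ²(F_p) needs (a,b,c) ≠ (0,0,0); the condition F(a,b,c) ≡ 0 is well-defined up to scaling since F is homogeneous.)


F(8,6,7) ≡ 4 (mod 11); P is NOT on the curve.

Evaluate F(8, 6, 7) term-by-term (mod 11).
  3*X**2*Y ↦ 3·64·6·1 = 1152
  -X**2*Z ↦ -1·64·1·7 = -448
  3*X*Y**2 ↦ 3·8·36·1 = 864
  -X*Y*Z ↦ -1·8·6·7 = -336
  3*X*Z**2 ↦ 3·8·1·49 = 1176
  -2*Y**3 ↦ -2·1·216·1 = -432
  2*Y**2*Z ↦ 2·1·36·7 = 504
  -Y*Z**2 ↦ -1·1·6·49 = -294
  -2*Z**3 ↦ -2·1·1·343 = -686
Sum: F(8, 6, 7) = (1152) + (-448) + (864) + (-336) + (1176) + (-432) + (504) + (-294) + (-686) = 1500.
Reducing mod 11: 1500 ≡ 4 (mod 11).
Since F(a, b, c) ≡ 4 ≠ 0 (mod 11), P does NOT lie on the curve.


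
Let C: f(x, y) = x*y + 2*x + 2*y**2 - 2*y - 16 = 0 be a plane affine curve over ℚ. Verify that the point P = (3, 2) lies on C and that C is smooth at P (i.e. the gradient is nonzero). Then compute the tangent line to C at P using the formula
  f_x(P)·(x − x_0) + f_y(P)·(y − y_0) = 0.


Tangent line at P: 4*x + 9*y - 30 = 0.

Step 1: f(3, 2) = 0, so P lies on C.
Step 2: partial derivatives
  f_x(x, y) = y + 2, f_y(x, y) = x + 4*y - 2.
  f_x(P) = 4, f_y(P) = 9 (gradient nonzero, so P is smooth).
Step 3: tangent line at P: 4·(x − 3) + 9·(y − 2) = 0.
Expanding: 4*x + 9*y - 30 = 0.


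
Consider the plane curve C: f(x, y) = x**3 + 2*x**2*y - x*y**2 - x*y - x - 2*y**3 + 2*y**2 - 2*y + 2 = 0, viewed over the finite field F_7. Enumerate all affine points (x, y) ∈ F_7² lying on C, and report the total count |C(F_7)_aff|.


Affine F_7-points: {(0, 1), (1, 1), (2, 2), (3, 6), (4, 1), (6, 2), (6, 5)}; count = 7.

For each of the 49 pairs (x, y) ∈ F_7², evaluate f(x, y) mod 7. Record the zeros.
  x = 0: [0↦2, 1↦0, 2↦4, 3↦2, 4↦3, 5↦2, 6↦1]  zeros at y ∈ {1}
  x = 1: [0↦2, 1↦0, 2↦2, 3↦3, 4↦5, 5↦3, 6↦6]  zeros at y ∈ {1}
  x = 2: [0↦1, 1↦3, 2↦0, 3↦1, 4↦1, 5↦2, 6↦6]  zeros at y ∈ {2}
  x = 3: [0↦5, 1↦1, 2↦4, 3↦2, 4↦4, 5↦5, 6↦0]  zeros at y ∈ {6}
  x = 4: [0↦6, 1↦0, 2↦6, 3↦5, 4↦6, 5↦4, 6↦1]  zeros at y ∈ {1}
  x = 5: [0↦3, 1↦6, 2↦5, 3↦2, 4↦6, 5↦5, 6↦1]  zeros at y ∈ ∅
  x = 6: [0↦2, 1↦4, 2↦0, 3↦6, 4↦3, 5↦0, 6↦6]  zeros at y ∈ {2, 5}
Collecting zeros: affine points = {(0, 1), (1, 1), (2, 2), (3, 6), (4, 1), (6, 2), (6, 5)}.
Total count |C(F_7)_aff| = 7.


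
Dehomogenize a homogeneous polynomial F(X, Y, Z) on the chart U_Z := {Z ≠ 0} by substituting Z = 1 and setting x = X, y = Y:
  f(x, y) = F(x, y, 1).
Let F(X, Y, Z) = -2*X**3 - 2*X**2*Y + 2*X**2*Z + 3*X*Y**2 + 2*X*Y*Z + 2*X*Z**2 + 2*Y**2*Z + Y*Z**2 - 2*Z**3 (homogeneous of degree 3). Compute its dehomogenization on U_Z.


f(x, y) = -2*x**3 - 2*x**2*y + 2*x**2 + 3*x*y**2 + 2*x*y + 2*x + 2*y**2 + y - 2

On U_Z we set Z = 1. Each monomial c·X^i·Y^j·Z^k in F becomes c·x^i·y^j·1^k = c·x^i·y^j.
Substituting Z = 1: F(X, Y, 1) = -2*x**3 - 2*x**2*y + 2*x**2 + 3*x*y**2 + 2*x*y + 2*x + 2*y**2 + y - 2.
Note: deg(f) ≤ deg(F) = 3; strict inequality happens when F is divisible by Z (lost terms).


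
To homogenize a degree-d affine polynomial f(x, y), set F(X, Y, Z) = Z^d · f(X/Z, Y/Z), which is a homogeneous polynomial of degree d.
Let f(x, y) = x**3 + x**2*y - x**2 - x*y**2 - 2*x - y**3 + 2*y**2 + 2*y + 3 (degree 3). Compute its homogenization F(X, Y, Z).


F(X, Y, Z) = X**3 + X**2*Y - X**2*Z - X*Y**2 - 2*X*Z**2 - Y**3 + 2*Y**2*Z + 2*Y*Z**2 + 3*Z**3

deg(f) = 3.
Substitute x = X/Z, y = Y/Z into f, then multiply by Z^3.
  monomial 1·x^3·y^0 ↦ 1·X^3·Y^0·Z^0.
  monomial 1·x^2·y^1 ↦ 1·X^2·Y^1·Z^0.
  monomial -1·x^2·y^0 ↦ -1·X^2·Y^0·Z^1.
  monomial -1·x^1·y^2 ↦ -1·X^1·Y^2·Z^0.
  monomial -2·x^1·y^0 ↦ -2·X^1·Y^0·Z^2.
  monomial -1·x^0·y^3 ↦ -1·X^0·Y^3·Z^0.
  monomial 2·x^0·y^2 ↦ 2·X^0·Y^2·Z^1.
  monomial 2·x^0·y^1 ↦ 2·X^0·Y^1·Z^2.
  monomial 3·x^0·y^0 ↦ 3·X^0·Y^0·Z^3.
Collecting: F(X, Y, Z) = X**3 + X**2*Y - X**2*Z - X*Y**2 - 2*X*Z**2 - Y**3 + 2*Y**2*Z + 2*Y*Z**2 + 3*Z**3.


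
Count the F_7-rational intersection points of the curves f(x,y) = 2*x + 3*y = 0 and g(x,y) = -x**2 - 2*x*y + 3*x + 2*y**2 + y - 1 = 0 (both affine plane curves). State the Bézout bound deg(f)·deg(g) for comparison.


Common zeros: {(2, 1), (5, 6)}; count = 2; Bézout bound = 2.

deg(f) = 1, deg(g) = 2, so Bézout bound = 2.
Scan x ∈ F_7. For each x, list the y ∈ F_7 with f(x, y) ≡ 0 and those with g(x, y) ≡ 0 (mod 7); the common zeros in that column are the intersection.
  x = 0: f ≡ 0 at y ∈ {0}; g ≡ 0 at y ∈ {4, 6}; common: ∅.
  x = 1: f ≡ 0 at y ∈ {4}; g ≡ 0 at y ∈ {2}; common: ∅.
  x = 2: f ≡ 0 at y ∈ {1}; g ≡ 0 at y ∈ {1, 4}; common: {1}.
  x = 3: f ≡ 0 at y ∈ {5}; g ≡ 0 at y ∈ ∅; common: ∅.
  x = 4: f ≡ 0 at y ∈ {2}; g ≡ 0 at y ∈ ∅; common: ∅.
  x = 5: f ≡ 0 at y ∈ {6}; g ≡ 0 at y ∈ {2, 6}; common: {6}.
  x = 6: f ≡ 0 at y ∈ {3}; g ≡ 0 at y ∈ {1}; common: ∅.
Collecting: common zeros = {(2, 1), (5, 6)}, so the count is 2.
Comparison with the Bézout bound: 2 ≤ 2 = deg(f)·deg(g), as expected for curves with no common component (the bound is attained).


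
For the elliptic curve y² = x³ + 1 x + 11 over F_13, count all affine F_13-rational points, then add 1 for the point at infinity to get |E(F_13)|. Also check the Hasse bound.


Affine points = {(1, 0), (4, 1), (4, 12), (6, 5), (6, 8), (7, 6), (7, 7), (11, 1), (11, 12), (12, 3), (12, 10)}; affine count = 11; |E(F_13)| = 12.

Discriminant check: Δ ∝ 4a³ + 27b² = 4·1³ + 27·11² = 4·1 + 27·121 ≡ 8 (mod 13). Nonzero ⇒ E is nonsingular.
For each x ∈ F_13, compute rhs = x³ + 1·x + 11 mod 13, then count y ∈ F_13 with y² ≡ rhs.
  x = 0: rhs = 11, matching y values: none (0 points).
  x = 1: rhs = 0, matching y values: 0 (1 points).
  x = 2: rhs = 8, matching y values: none (0 points).
  x = 3: rhs = 2, matching y values: none (0 points).
  x = 4: rhs = 1, matching y values: 1, 12 (2 points).
  x = 5: rhs = 11, matching y values: none (0 points).
  x = 6: rhs = 12, matching y values: 5, 8 (2 points).
  x = 7: rhs = 10, matching y values: 6, 7 (2 points).
  x = 8: rhs = 11, matching y values: none (0 points).
  x = 9: rhs = 8, matching y values: none (0 points).
  x = 10: rhs = 7, matching y values: none (0 points).
  x = 11: rhs = 1, matching y values: 1, 12 (2 points).
  x = 12: rhs = 9, matching y values: 3, 10 (2 points).
Total affine count: 11.
Full point count |E(F_13)| = 11 + 1 = 12.
Hasse bound: |12 − (13+1)| = |-2| = 2 ≤ 2√13 ≈ 7.2111 ✓.


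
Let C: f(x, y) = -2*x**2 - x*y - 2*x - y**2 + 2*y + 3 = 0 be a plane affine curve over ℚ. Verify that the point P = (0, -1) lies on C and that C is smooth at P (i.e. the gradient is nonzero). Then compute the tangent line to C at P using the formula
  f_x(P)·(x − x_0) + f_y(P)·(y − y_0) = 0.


Tangent line at P: -x + 4*y + 4 = 0.

Step 1: f(0, -1) = 0, so P lies on C.
Step 2: partial derivatives
  f_x(x, y) = -4*x - y - 2, f_y(x, y) = -x - 2*y + 2.
  f_x(P) = -1, f_y(P) = 4 (gradient nonzero, so P is smooth).
Step 3: tangent line at P: -1·(x − 0) + 4·(y − -1) = 0.
Expanding: -x + 4*y + 4 = 0.


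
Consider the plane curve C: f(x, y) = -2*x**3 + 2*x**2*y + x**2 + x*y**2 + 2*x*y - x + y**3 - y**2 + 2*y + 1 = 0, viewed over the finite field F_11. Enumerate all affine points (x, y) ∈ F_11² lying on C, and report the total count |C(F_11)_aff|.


Affine F_11-points: {(1, 3), (1, 5), (3, 9), (4, 2), (4, 4), (6, 9), (7, 3), (7, 6), (7, 7), (10, 7), (10, 10)}; count = 11.

For each of the 121 pairs (x, y) ∈ F_11², evaluate f(x, y) mod 11. Record the zeros.
  x = 0: [0↦1, 1↦3, 2↦9, 3↦3, 4↦2, 5↦1, 6↦6, 7↦1, 8↦3, 9↦7, 10↦8]  zeros at y ∈ ∅
  x = 1: [0↦10, 1↦6, 2↦8, 3↦0, 4↦10, 5↦0, 6↦9, 7↦10, 8↦9, 9↦1, 10↦3]  zeros at y ∈ {3, 5}
  x = 2: [0↦9, 1↦3, 2↦5, 3↦10, 4↦2, 5↦9, 6↦4, 7↦4, 8↦4, 9↦10, 10↦6]  zeros at y ∈ ∅
  x = 3: [0↦8, 1↦4, 2↦10, 3↦10, 4↦10, 5↦5, 6↦1, 7↦4, 8↦9, 9↦0, 10↦5]  zeros at y ∈ {9}
  x = 4: [0↦6, 1↦8, 2↦0, 3↦10, 4↦0, 5↦9, 6↦10, 7↦9, 8↦1, 9↦3, 10↦10]  zeros at y ∈ {2, 4}
  x = 5: [0↦2, 1↦3, 2↦7, 3↦9, 4↦4, 5↦9, 6↦8, 7↦7, 8↦1, 9↦7, 10↦9]  zeros at y ∈ ∅
  x = 6: [0↦6, 1↦10, 2↦8, 3↦6, 4↦10, 5↦4, 6↦5, 7↦8, 8↦8, 9↦0, 10↦1]  zeros at y ∈ {9}
  x = 7: [0↦6, 1↦6, 2↦2, 3↦0, 4↦6, 5↦4, 6↦0, 7↦0, 8↦10, 9↦3, 10↦7]  zeros at y ∈ {3, 6, 7}
  x = 8: [0↦1, 1↦1, 2↦10, 3↦1, 4↦2, 5↦8, 6↦3, 7↦4, 8↦6, 9↦4, 10↦4]  zeros at y ∈ ∅
  x = 9: [0↦1, 1↦5, 2↦9, 3↦8, 4↦8, 5↦4, 6↦2, 7↦8, 8↦6, 9↦2, 10↦2]  zeros at y ∈ ∅
  x = 10: [0↦5, 1↦6, 2↦9, 3↦9, 4↦1, 5↦2, 6↦7, 7↦0, 8↦9, 9↦7, 10↦0]  zeros at y ∈ {7, 10}
Collecting zeros: affine points = {(1, 3), (1, 5), (3, 9), (4, 2), (4, 4), (6, 9), (7, 3), (7, 6), (7, 7), (10, 7), (10, 10)}.
Total count |C(F_11)_aff| = 11.


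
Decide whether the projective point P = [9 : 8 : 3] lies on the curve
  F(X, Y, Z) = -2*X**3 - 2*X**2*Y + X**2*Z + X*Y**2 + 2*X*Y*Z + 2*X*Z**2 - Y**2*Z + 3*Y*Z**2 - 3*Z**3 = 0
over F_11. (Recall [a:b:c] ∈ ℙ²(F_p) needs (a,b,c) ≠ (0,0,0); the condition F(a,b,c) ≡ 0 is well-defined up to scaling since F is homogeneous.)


F(9,8,3) ≡ 10 (mod 11); P is NOT on the curve.

Evaluate F(9, 8, 3) term-by-term (mod 11).
  -2*X**3 ↦ -2·729·1·1 = -1458
  -2*X**2*Y ↦ -2·81·8·1 = -1296
  X**2*Z ↦ 1·81·1·3 = 243
  X*Y**2 ↦ 1·9·64·1 = 576
  2*X*Y*Z ↦ 2·9·8·3 = 432
  2*X*Z**2 ↦ 2·9·1·9 = 162
  -Y**2*Z ↦ -1·1·64·3 = -192
  3*Y*Z**2 ↦ 3·1·8·9 = 216
  -3*Z**3 ↦ -3·1·1·27 = -81
Sum: F(9, 8, 3) = (-1458) + (-1296) + (243) + (576) + (432) + (162) + (-192) + (216) + (-81) = -1398.
Reducing mod 11: -1398 ≡ 10 (mod 11).
Since F(a, b, c) ≡ 10 ≠ 0 (mod 11), P does NOT lie on the curve.


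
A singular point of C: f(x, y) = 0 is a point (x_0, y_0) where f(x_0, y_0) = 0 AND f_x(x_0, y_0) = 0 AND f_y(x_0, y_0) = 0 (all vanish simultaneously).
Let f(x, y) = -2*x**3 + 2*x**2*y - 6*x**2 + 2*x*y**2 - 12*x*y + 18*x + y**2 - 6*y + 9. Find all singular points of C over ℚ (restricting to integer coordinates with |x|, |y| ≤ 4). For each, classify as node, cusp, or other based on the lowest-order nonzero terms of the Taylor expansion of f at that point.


Singular points: {(0, 3)}; classification: cusp.

Compute partial derivatives:
  f_x = -6*x**2 + 4*x*y - 12*x + 2*y**2 - 12*y + 18.
  f_y = 2*x**2 + 4*x*y - 12*x + 2*y - 6.
Scan x_0 ∈ {−4, ..., 4}. For each x_0, f_y(x_0, y) is a polynomial in y; find its integer roots y ∈ {−4, ..., 4}, then test f_x and f at those candidates.
  x = -4: f_y(-4, y) = 74 - 14*y; no integer root y with |y| ≤ 4.
  x = -3: f_y(-3, y) = 48 - 10*y; no integer root y with |y| ≤ 4.
  x = -2: f_y(-2, y) = 26 - 6*y; no integer root y with |y| ≤ 4.
  x = -1: f_y(-1, y) = 8 - 2*y; vanishes at y ∈ {4}. (-1, 4): f_x = -8 ≠ 0.
  x = 0: f_y(0, y) = 2*y - 6; vanishes at y ∈ {3}. (0, 3): f_x = 0, f = 0 — SINGULAR.
  x = 1: f_y(1, y) = 6*y - 16; no integer root y with |y| ≤ 4.
  x = 2: f_y(2, y) = 10*y - 22; no integer root y with |y| ≤ 4.
  x = 3: f_y(3, y) = 14*y - 24; no integer root y with |y| ≤ 4.
  x = 4: f_y(4, y) = 18*y - 22; no integer root y with |y| ≤ 4.
Only singular point on the grid: (0, 3).
Classify: substitute x = 0 + u, y = 3 + v and expand: f = -2*u**3 + 2*u**2*v + 2*u*v**2 + v**2.
No constant or linear terms (consistent with a singular point). Quadratic part: v**2. Cubic part: -2*u**3 + 2*u**2*v + 2*u*v**2.
The quadratic part v**2 is a perfect square, so there is a single (double) tangent line v = 0, i.e. y = 3. Restricting the cubic part to that line (v = 0) leaves -2*u**3 ≠ 0, so f is not divisible by v and the branch is v² ≈ 2*u**3 to lowest order — this is a cusp.
Classification: cusp.


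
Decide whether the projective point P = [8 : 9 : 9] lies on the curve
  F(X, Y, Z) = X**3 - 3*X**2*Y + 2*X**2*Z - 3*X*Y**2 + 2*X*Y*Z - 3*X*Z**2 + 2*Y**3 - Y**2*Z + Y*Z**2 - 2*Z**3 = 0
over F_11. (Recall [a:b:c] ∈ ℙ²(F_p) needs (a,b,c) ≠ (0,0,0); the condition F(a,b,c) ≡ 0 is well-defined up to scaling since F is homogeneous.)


F(8,9,9) ≡ 6 (mod 11); P is NOT on the curve.

Evaluate F(8, 9, 9) term-by-term (mod 11).
  X**3 ↦ 1·512·1·1 = 512
  -3*X**2*Y ↦ -3·64·9·1 = -1728
  2*X**2*Z ↦ 2·64·1·9 = 1152
  -3*X*Y**2 ↦ -3·8·81·1 = -1944
  2*X*Y*Z ↦ 2·8·9·9 = 1296
  -3*X*Z**2 ↦ -3·8·1·81 = -1944
  2*Y**3 ↦ 2·1·729·1 = 1458
  -Y**2*Z ↦ -1·1·81·9 = -729
  Y*Z**2 ↦ 1·1·9·81 = 729
  -2*Z**3 ↦ -2·1·1·729 = -1458
Sum: F(8, 9, 9) = (512) + (-1728) + (1152) + (-1944) + (1296) + (-1944) + (1458) + (-729) + (729) + (-1458) = -2656.
Reducing mod 11: -2656 ≡ 6 (mod 11).
Since F(a, b, c) ≡ 6 ≠ 0 (mod 11), P does NOT lie on the curve.


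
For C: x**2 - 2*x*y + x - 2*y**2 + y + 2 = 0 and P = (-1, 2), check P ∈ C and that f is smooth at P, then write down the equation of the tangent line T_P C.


Tangent line at P: -5*x - 5*y + 5 = 0.

Step 1: f(-1, 2) = 0, so P lies on C.
Step 2: partial derivatives
  f_x(x, y) = 2*x - 2*y + 1, f_y(x, y) = -2*x - 4*y + 1.
  f_x(P) = -5, f_y(P) = -5 (gradient nonzero, so P is smooth).
Step 3: tangent line at P: -5·(x − -1) + -5·(y − 2) = 0.
Expanding: -5*x - 5*y + 5 = 0.


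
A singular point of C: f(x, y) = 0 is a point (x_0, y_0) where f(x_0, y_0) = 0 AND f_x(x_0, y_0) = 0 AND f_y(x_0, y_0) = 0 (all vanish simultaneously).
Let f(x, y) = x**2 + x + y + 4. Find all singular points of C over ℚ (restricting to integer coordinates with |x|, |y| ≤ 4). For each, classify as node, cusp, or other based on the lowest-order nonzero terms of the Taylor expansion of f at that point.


No singular points in the scanned grid; C is smooth there.

Compute partial derivatives:
  f_x = 2*x + 1.
  f_y = 1.
f_y = 1 is a nonzero constant, so f_y never vanishes: no point (x, y) can satisfy f = f_x = f_y = 0. In particular no (x, y) ∈ {−4, ..., 4}² is singular; the curve is smooth.


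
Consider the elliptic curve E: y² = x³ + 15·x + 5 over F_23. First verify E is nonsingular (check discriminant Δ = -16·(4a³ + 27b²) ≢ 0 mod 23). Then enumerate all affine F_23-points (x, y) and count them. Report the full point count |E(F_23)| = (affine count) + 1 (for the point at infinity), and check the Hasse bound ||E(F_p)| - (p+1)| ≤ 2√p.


Affine points = {(3, 10), (3, 13), (6, 9), (6, 14), (7, 4), (7, 19), (8, 4), (8, 19), (9, 8), (9, 15), (11, 11), (11, 12), (12, 2), (12, 21), (18, 9), (18, 14), (20, 5), (20, 18), (21, 6), (21, 17), (22, 9), (22, 14)}; affine count = 22; |E(F_23)| = 23.

Discriminant check: Δ ∝ 4a³ + 27b² = 4·15³ + 27·5² = 4·3375 + 27·25 ≡ 7 (mod 23). Nonzero ⇒ E is nonsingular.
For each x ∈ F_23, compute rhs = x³ + 15·x + 5 mod 23, then count y ∈ F_23 with y² ≡ rhs.
  x = 0: rhs = 5, matching y values: none (0 points).
  x = 1: rhs = 21, matching y values: none (0 points).
  x = 2: rhs = 20, matching y values: none (0 points).
  x = 3: rhs = 8, matching y values: 10, 13 (2 points).
  x = 4: rhs = 14, matching y values: none (0 points).
  x = 5: rhs = 21, matching y values: none (0 points).
  x = 6: rhs = 12, matching y values: 9, 14 (2 points).
  x = 7: rhs = 16, matching y values: 4, 19 (2 points).
  x = 8: rhs = 16, matching y values: 4, 19 (2 points).
  x = 9: rhs = 18, matching y values: 8, 15 (2 points).
  x = 10: rhs = 5, matching y values: none (0 points).
  x = 11: rhs = 6, matching y values: 11, 12 (2 points).
  x = 12: rhs = 4, matching y values: 2, 21 (2 points).
  x = 13: rhs = 5, matching y values: none (0 points).
  x = 14: rhs = 15, matching y values: none (0 points).
  x = 15: rhs = 17, matching y values: none (0 points).
  x = 16: rhs = 17, matching y values: none (0 points).
  x = 17: rhs = 21, matching y values: none (0 points).
  x = 18: rhs = 12, matching y values: 9, 14 (2 points).
  x = 19: rhs = 19, matching y values: none (0 points).
  x = 20: rhs = 2, matching y values: 5, 18 (2 points).
  x = 21: rhs = 13, matching y values: 6, 17 (2 points).
  x = 22: rhs = 12, matching y values: 9, 14 (2 points).
Total affine count: 22.
Full point count |E(F_23)| = 22 + 1 = 23.
Hasse bound: |23 − (23+1)| = |-1| = 1 ≤ 2√23 ≈ 9.5917 ✓.


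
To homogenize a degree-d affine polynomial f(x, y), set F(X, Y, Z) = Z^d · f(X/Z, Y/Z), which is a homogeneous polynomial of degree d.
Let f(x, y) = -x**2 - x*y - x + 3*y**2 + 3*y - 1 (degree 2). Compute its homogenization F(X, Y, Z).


F(X, Y, Z) = -X**2 - X*Y - X*Z + 3*Y**2 + 3*Y*Z - Z**2

deg(f) = 2.
Substitute x = X/Z, y = Y/Z into f, then multiply by Z^2.
  monomial -1·x^2·y^0 ↦ -1·X^2·Y^0·Z^0.
  monomial -1·x^1·y^1 ↦ -1·X^1·Y^1·Z^0.
  monomial -1·x^1·y^0 ↦ -1·X^1·Y^0·Z^1.
  monomial 3·x^0·y^2 ↦ 3·X^0·Y^2·Z^0.
  monomial 3·x^0·y^1 ↦ 3·X^0·Y^1·Z^1.
  monomial -1·x^0·y^0 ↦ -1·X^0·Y^0·Z^2.
Collecting: F(X, Y, Z) = -X**2 - X*Y - X*Z + 3*Y**2 + 3*Y*Z - Z**2.


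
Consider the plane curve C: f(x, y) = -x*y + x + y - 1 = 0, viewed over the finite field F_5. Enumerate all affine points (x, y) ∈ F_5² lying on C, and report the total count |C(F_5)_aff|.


Affine F_5-points: {(0, 1), (1, 0), (1, 1), (1, 2), (1, 3), (1, 4), (2, 1), (3, 1), (4, 1)}; count = 9.

For each of the 25 pairs (x, y) ∈ F_5², evaluate f(x, y) mod 5. Record the zeros.
  x = 0: [0↦4, 1↦0, 2↦1, 3↦2, 4↦3]  zeros at y ∈ {1}
  x = 1: [0↦0, 1↦0, 2↦0, 3↦0, 4↦0]  zeros at y ∈ {0, 1, 2, 3, 4}
  x = 2: [0↦1, 1↦0, 2↦4, 3↦3, 4↦2]  zeros at y ∈ {1}
  x = 3: [0↦2, 1↦0, 2↦3, 3↦1, 4↦4]  zeros at y ∈ {1}
  x = 4: [0↦3, 1↦0, 2↦2, 3↦4, 4↦1]  zeros at y ∈ {1}
Collecting zeros: affine points = {(0, 1), (1, 0), (1, 1), (1, 2), (1, 3), (1, 4), (2, 1), (3, 1), (4, 1)}.
Total count |C(F_5)_aff| = 9.


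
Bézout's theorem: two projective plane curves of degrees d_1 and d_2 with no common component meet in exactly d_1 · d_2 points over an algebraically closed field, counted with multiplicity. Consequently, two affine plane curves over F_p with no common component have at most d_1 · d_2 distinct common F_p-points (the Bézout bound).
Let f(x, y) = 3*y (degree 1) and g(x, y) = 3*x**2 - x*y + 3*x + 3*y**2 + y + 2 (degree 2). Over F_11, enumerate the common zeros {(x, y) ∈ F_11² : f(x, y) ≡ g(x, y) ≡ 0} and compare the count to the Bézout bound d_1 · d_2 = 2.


Common zeros: ∅; count = 0; Bézout bound = 2.

deg(f) = 1, deg(g) = 2, so Bézout bound = 2.
Scan x ∈ F_11. For each x, list the y ∈ F_11 with f(x, y) ≡ 0 and those with g(x, y) ≡ 0 (mod 11); the common zeros in that column are the intersection.
  x = 0: f ≡ 0 at y ∈ {0}; g ≡ 0 at y ∈ ∅; common: ∅.
  x = 1: f ≡ 0 at y ∈ {0}; g ≡ 0 at y ∈ {1, 10}; common: ∅.
  x = 2: f ≡ 0 at y ∈ {0}; g ≡ 0 at y ∈ {1, 3}; common: ∅.
  x = 3: f ≡ 0 at y ∈ {0}; g ≡ 0 at y ∈ ∅; common: ∅.
  x = 4: f ≡ 0 at y ∈ {0}; g ≡ 0 at y ∈ ∅; common: ∅.
  x = 5: f ≡ 0 at y ∈ {0}; g ≡ 0 at y ∈ {6, 10}; common: ∅.
  x = 6: f ≡ 0 at y ∈ {0}; g ≡ 0 at y ∈ ∅; common: ∅.
  x = 7: f ≡ 0 at y ∈ {0}; g ≡ 0 at y ∈ {6, 7}; common: ∅.
  x = 8: f ≡ 0 at y ∈ {0}; g ≡ 0 at y ∈ ∅; common: ∅.
  x = 9: f ≡ 0 at y ∈ {0}; g ≡ 0 at y ∈ {3, 7}; common: ∅.
  x = 10: f ≡ 0 at y ∈ {0}; g ≡ 0 at y ∈ ∅; common: ∅.
Collecting: common zeros = ∅, so the count is 0.
Comparison with the Bézout bound: 0 ≤ 2 = deg(f)·deg(g), as expected for curves with no common component (the affine F_11-count falls short of the bound because intersections may lie at infinity, over extension fields, or carry multiplicity).
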